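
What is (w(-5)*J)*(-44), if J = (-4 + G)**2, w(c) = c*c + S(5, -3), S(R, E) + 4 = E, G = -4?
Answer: -50688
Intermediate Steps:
S(R, E) = -4 + E
w(c) = -7 + c**2 (w(c) = c*c + (-4 - 3) = c**2 - 7 = -7 + c**2)
J = 64 (J = (-4 - 4)**2 = (-8)**2 = 64)
(w(-5)*J)*(-44) = ((-7 + (-5)**2)*64)*(-44) = ((-7 + 25)*64)*(-44) = (18*64)*(-44) = 1152*(-44) = -50688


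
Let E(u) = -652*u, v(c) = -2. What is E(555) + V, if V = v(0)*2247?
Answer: -366354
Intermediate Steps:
V = -4494 (V = -2*2247 = -4494)
E(555) + V = -652*555 - 4494 = -361860 - 4494 = -366354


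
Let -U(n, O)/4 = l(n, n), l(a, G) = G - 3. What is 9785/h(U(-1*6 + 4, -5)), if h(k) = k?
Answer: 1957/4 ≈ 489.25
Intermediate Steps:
l(a, G) = -3 + G
U(n, O) = 12 - 4*n (U(n, O) = -4*(-3 + n) = 12 - 4*n)
9785/h(U(-1*6 + 4, -5)) = 9785/(12 - 4*(-1*6 + 4)) = 9785/(12 - 4*(-6 + 4)) = 9785/(12 - 4*(-2)) = 9785/(12 + 8) = 9785/20 = 9785*(1/20) = 1957/4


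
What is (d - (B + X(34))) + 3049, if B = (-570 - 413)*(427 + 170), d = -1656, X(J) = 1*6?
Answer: 588238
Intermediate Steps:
X(J) = 6
B = -586851 (B = -983*597 = -586851)
(d - (B + X(34))) + 3049 = (-1656 - (-586851 + 6)) + 3049 = (-1656 - 1*(-586845)) + 3049 = (-1656 + 586845) + 3049 = 585189 + 3049 = 588238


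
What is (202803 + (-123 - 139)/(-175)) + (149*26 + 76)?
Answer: 36182037/175 ≈ 2.0675e+5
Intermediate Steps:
(202803 + (-123 - 139)/(-175)) + (149*26 + 76) = (202803 - 1/175*(-262)) + (3874 + 76) = (202803 + 262/175) + 3950 = 35490787/175 + 3950 = 36182037/175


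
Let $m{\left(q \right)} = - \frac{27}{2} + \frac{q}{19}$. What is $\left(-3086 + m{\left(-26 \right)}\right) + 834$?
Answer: $- \frac{86141}{38} \approx -2266.9$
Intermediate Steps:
$m{\left(q \right)} = - \frac{27}{2} + \frac{q}{19}$ ($m{\left(q \right)} = \left(-27\right) \frac{1}{2} + q \frac{1}{19} = - \frac{27}{2} + \frac{q}{19}$)
$\left(-3086 + m{\left(-26 \right)}\right) + 834 = \left(-3086 + \left(- \frac{27}{2} + \frac{1}{19} \left(-26\right)\right)\right) + 834 = \left(-3086 - \frac{565}{38}\right) + 834 = - \frac{117833}{38} + 834 = - \frac{86141}{38}$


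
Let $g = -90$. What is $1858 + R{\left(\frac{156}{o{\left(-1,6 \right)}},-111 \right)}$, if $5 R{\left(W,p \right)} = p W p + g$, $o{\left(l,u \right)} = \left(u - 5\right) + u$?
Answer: $\frac{1986476}{35} \approx 56756.0$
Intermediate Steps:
$o{\left(l,u \right)} = -5 + 2 u$ ($o{\left(l,u \right)} = \left(-5 + u\right) + u = -5 + 2 u$)
$R{\left(W,p \right)} = -18 + \frac{W p^{2}}{5}$ ($R{\left(W,p \right)} = \frac{p W p - 90}{5} = \frac{W p p - 90}{5} = \frac{W p^{2} - 90}{5} = \frac{-90 + W p^{2}}{5} = -18 + \frac{W p^{2}}{5}$)
$1858 + R{\left(\frac{156}{o{\left(-1,6 \right)}},-111 \right)} = 1858 - \left(18 - \frac{\frac{156}{-5 + 2 \cdot 6} \left(-111\right)^{2}}{5}\right) = 1858 - \left(18 - \frac{1}{5} \frac{156}{-5 + 12} \cdot 12321\right) = 1858 - \left(18 - \frac{1}{5} \cdot \frac{156}{7} \cdot 12321\right) = 1858 - \left(18 - \frac{1}{5} \cdot 156 \cdot \frac{1}{7} \cdot 12321\right) = 1858 - \left(18 - \frac{1922076}{35}\right) = 1858 + \left(-18 + \frac{1922076}{35}\right) = 1858 + \frac{1921446}{35} = \frac{1986476}{35}$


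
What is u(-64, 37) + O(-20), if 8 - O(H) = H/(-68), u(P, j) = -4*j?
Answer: -2385/17 ≈ -140.29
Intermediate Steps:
O(H) = 8 + H/68 (O(H) = 8 - H/(-68) = 8 - H*(-1)/68 = 8 - (-1)*H/68 = 8 + H/68)
u(-64, 37) + O(-20) = -4*37 + (8 + (1/68)*(-20)) = -148 + (8 - 5/17) = -148 + 131/17 = -2385/17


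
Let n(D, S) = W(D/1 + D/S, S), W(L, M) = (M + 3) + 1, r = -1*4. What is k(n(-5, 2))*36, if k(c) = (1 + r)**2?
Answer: 324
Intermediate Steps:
r = -4
W(L, M) = 4 + M (W(L, M) = (3 + M) + 1 = 4 + M)
n(D, S) = 4 + S
k(c) = 9 (k(c) = (1 - 4)**2 = (-3)**2 = 9)
k(n(-5, 2))*36 = 9*36 = 324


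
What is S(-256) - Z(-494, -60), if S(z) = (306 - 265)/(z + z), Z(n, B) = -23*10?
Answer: 117719/512 ≈ 229.92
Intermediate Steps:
Z(n, B) = -230
S(z) = 41/(2*z) (S(z) = 41/((2*z)) = 41*(1/(2*z)) = 41/(2*z))
S(-256) - Z(-494, -60) = (41/2)/(-256) - 1*(-230) = (41/2)*(-1/256) + 230 = -41/512 + 230 = 117719/512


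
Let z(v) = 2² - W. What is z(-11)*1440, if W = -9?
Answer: 18720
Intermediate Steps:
z(v) = 13 (z(v) = 2² - 1*(-9) = 4 + 9 = 13)
z(-11)*1440 = 13*1440 = 18720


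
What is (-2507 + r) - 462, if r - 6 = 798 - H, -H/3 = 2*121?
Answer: -1439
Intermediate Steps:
H = -726 (H = -6*121 = -3*242 = -726)
r = 1530 (r = 6 + (798 - 1*(-726)) = 6 + (798 + 726) = 6 + 1524 = 1530)
(-2507 + r) - 462 = (-2507 + 1530) - 462 = -977 - 462 = -1439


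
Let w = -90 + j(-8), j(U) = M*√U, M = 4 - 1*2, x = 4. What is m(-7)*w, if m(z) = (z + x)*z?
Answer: -1890 + 84*I*√2 ≈ -1890.0 + 118.79*I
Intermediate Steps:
m(z) = z*(4 + z) (m(z) = (z + 4)*z = (4 + z)*z = z*(4 + z))
M = 2 (M = 4 - 2 = 2)
j(U) = 2*√U
w = -90 + 4*I*√2 (w = -90 + 2*√(-8) = -90 + 2*(2*I*√2) = -90 + 4*I*√2 ≈ -90.0 + 5.6569*I)
m(-7)*w = (-7*(4 - 7))*(-90 + 4*I*√2) = (-7*(-3))*(-90 + 4*I*√2) = 21*(-90 + 4*I*√2) = -1890 + 84*I*√2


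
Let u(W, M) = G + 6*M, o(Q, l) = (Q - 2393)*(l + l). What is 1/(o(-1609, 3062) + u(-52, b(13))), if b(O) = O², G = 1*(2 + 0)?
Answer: -1/24507232 ≈ -4.0804e-8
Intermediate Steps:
G = 2 (G = 1*2 = 2)
o(Q, l) = 2*l*(-2393 + Q) (o(Q, l) = (-2393 + Q)*(2*l) = 2*l*(-2393 + Q))
u(W, M) = 2 + 6*M
1/(o(-1609, 3062) + u(-52, b(13))) = 1/(2*3062*(-2393 - 1609) + (2 + 6*13²)) = 1/(2*3062*(-4002) + (2 + 6*169)) = 1/(-24508248 + (2 + 1014)) = 1/(-24508248 + 1016) = 1/(-24507232) = -1/24507232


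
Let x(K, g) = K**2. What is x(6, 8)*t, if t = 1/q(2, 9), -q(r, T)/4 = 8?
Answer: -9/8 ≈ -1.1250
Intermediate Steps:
q(r, T) = -32 (q(r, T) = -4*8 = -32)
t = -1/32 (t = 1/(-32) = -1/32 ≈ -0.031250)
x(6, 8)*t = 6**2*(-1/32) = 36*(-1/32) = -9/8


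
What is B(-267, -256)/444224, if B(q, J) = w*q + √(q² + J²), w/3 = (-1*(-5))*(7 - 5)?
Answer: -4005/222112 + 5*√5473/444224 ≈ -0.017199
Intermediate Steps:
w = 30 (w = 3*((-1*(-5))*(7 - 5)) = 3*(5*2) = 3*10 = 30)
B(q, J) = √(J² + q²) + 30*q (B(q, J) = 30*q + √(q² + J²) = 30*q + √(J² + q²) = √(J² + q²) + 30*q)
B(-267, -256)/444224 = (√((-256)² + (-267)²) + 30*(-267))/444224 = (√(65536 + 71289) - 8010)*(1/444224) = (√136825 - 8010)*(1/444224) = (5*√5473 - 8010)*(1/444224) = (-8010 + 5*√5473)*(1/444224) = -4005/222112 + 5*√5473/444224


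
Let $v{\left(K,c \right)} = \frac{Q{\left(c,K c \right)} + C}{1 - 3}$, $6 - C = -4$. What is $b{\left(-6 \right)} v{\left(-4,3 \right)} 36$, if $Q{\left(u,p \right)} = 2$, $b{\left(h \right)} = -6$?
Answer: $1296$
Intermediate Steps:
$C = 10$ ($C = 6 - -4 = 6 + 4 = 10$)
$v{\left(K,c \right)} = -6$ ($v{\left(K,c \right)} = \frac{2 + 10}{1 - 3} = \frac{12}{-2} = 12 \left(- \frac{1}{2}\right) = -6$)
$b{\left(-6 \right)} v{\left(-4,3 \right)} 36 = \left(-6\right) \left(-6\right) 36 = 36 \cdot 36 = 1296$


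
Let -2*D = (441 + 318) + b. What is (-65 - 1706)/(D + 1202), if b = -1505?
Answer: -253/225 ≈ -1.1244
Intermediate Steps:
D = 373 (D = -((441 + 318) - 1505)/2 = -(759 - 1505)/2 = -½*(-746) = 373)
(-65 - 1706)/(D + 1202) = (-65 - 1706)/(373 + 1202) = -1771/1575 = -1771*1/1575 = -253/225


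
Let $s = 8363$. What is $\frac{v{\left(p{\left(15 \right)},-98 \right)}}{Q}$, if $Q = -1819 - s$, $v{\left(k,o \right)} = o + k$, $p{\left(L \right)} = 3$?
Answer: $\frac{95}{10182} \approx 0.0093302$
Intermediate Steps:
$v{\left(k,o \right)} = k + o$
$Q = -10182$ ($Q = -1819 - 8363 = -10182$)
$\frac{v{\left(p{\left(15 \right)},-98 \right)}}{Q} = \frac{3 - 98}{-10182} = \left(-95\right) \left(- \frac{1}{10182}\right) = \frac{95}{10182}$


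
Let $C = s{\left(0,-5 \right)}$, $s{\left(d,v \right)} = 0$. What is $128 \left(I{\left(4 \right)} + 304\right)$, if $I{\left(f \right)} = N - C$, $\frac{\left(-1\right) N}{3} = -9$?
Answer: $42368$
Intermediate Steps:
$C = 0$
$N = 27$ ($N = \left(-3\right) \left(-9\right) = 27$)
$I{\left(f \right)} = 27$ ($I{\left(f \right)} = 27 - 0 = 27 + 0 = 27$)
$128 \left(I{\left(4 \right)} + 304\right) = 128 \left(27 + 304\right) = 128 \cdot 331 = 42368$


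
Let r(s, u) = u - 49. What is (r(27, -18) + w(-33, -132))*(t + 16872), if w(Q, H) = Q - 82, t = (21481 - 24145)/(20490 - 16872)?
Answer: -617184568/201 ≈ -3.0706e+6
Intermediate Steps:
t = -148/201 (t = -2664/3618 = -2664*1/3618 = -148/201 ≈ -0.73632)
w(Q, H) = -82 + Q
r(s, u) = -49 + u
(r(27, -18) + w(-33, -132))*(t + 16872) = ((-49 - 18) + (-82 - 33))*(-148/201 + 16872) = (-67 - 115)*(3391124/201) = -182*3391124/201 = -617184568/201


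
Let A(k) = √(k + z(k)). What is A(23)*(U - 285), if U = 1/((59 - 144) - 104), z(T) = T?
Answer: -53866*√46/189 ≈ -1933.0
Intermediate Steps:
A(k) = √2*√k (A(k) = √(k + k) = √(2*k) = √2*√k)
U = -1/189 (U = 1/(-85 - 104) = 1/(-189) = -1/189 ≈ -0.0052910)
A(23)*(U - 285) = (√2*√23)*(-1/189 - 285) = √46*(-53866/189) = -53866*√46/189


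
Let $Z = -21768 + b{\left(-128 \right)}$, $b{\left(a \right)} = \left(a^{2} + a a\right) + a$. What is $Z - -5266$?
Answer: $16138$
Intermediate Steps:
$b{\left(a \right)} = a + 2 a^{2}$ ($b{\left(a \right)} = \left(a^{2} + a^{2}\right) + a = 2 a^{2} + a = a + 2 a^{2}$)
$Z = 10872$ ($Z = -21768 - 128 \left(1 + 2 \left(-128\right)\right) = -21768 - 128 \left(1 - 256\right) = -21768 - -32640 = -21768 + 32640 = 10872$)
$Z - -5266 = 10872 - -5266 = 10872 + 5266 = 16138$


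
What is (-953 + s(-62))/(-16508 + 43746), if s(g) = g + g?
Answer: -1077/27238 ≈ -0.039540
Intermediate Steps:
s(g) = 2*g
(-953 + s(-62))/(-16508 + 43746) = (-953 + 2*(-62))/(-16508 + 43746) = (-953 - 124)/27238 = -1077*1/27238 = -1077/27238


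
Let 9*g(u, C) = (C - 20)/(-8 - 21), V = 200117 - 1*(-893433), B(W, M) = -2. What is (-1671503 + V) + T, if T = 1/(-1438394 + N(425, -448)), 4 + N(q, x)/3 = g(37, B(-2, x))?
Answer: -72325789758987/125141300 ≈ -5.7795e+5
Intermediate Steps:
V = 1093550 (V = 200117 + 893433 = 1093550)
g(u, C) = 20/261 - C/261 (g(u, C) = ((C - 20)/(-8 - 21))/9 = ((-20 + C)/(-29))/9 = ((-20 + C)*(-1/29))/9 = (20/29 - C/29)/9 = 20/261 - C/261)
N(q, x) = -1022/87 (N(q, x) = -12 + 3*(20/261 - 1/261*(-2)) = -12 + 3*(20/261 + 2/261) = -12 + 3*(22/261) = -12 + 22/87 = -1022/87)
T = -87/125141300 (T = 1/(-1438394 - 1022/87) = 1/(-125141300/87) = -87/125141300 ≈ -6.9521e-7)
(-1671503 + V) + T = (-1671503 + 1093550) - 87/125141300 = -577953 - 87/125141300 = -72325789758987/125141300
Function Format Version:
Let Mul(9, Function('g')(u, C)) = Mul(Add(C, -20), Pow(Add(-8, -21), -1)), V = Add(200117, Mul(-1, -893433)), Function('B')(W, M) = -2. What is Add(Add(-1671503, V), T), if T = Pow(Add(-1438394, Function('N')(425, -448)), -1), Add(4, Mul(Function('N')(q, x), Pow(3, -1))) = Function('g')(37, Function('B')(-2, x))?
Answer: Rational(-72325789758987, 125141300) ≈ -5.7795e+5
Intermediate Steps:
V = 1093550 (V = Add(200117, 893433) = 1093550)
Function('g')(u, C) = Add(Rational(20, 261), Mul(Rational(-1, 261), C)) (Function('g')(u, C) = Mul(Rational(1, 9), Mul(Add(C, -20), Pow(Add(-8, -21), -1))) = Mul(Rational(1, 9), Mul(Add(-20, C), Pow(-29, -1))) = Mul(Rational(1, 9), Mul(Add(-20, C), Rational(-1, 29))) = Mul(Rational(1, 9), Add(Rational(20, 29), Mul(Rational(-1, 29), C))) = Add(Rational(20, 261), Mul(Rational(-1, 261), C)))
Function('N')(q, x) = Rational(-1022, 87) (Function('N')(q, x) = Add(-12, Mul(3, Add(Rational(20, 261), Mul(Rational(-1, 261), -2)))) = Add(-12, Mul(3, Add(Rational(20, 261), Rational(2, 261)))) = Add(-12, Mul(3, Rational(22, 261))) = Add(-12, Rational(22, 87)) = Rational(-1022, 87))
T = Rational(-87, 125141300) (T = Pow(Add(-1438394, Rational(-1022, 87)), -1) = Pow(Rational(-125141300, 87), -1) = Rational(-87, 125141300) ≈ -6.9521e-7)
Add(Add(-1671503, V), T) = Add(Add(-1671503, 1093550), Rational(-87, 125141300)) = Add(-577953, Rational(-87, 125141300)) = Rational(-72325789758987, 125141300)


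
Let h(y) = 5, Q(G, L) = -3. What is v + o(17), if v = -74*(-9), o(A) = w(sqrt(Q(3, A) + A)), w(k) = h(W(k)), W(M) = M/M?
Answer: 671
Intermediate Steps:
W(M) = 1
w(k) = 5
o(A) = 5
v = 666
v + o(17) = 666 + 5 = 671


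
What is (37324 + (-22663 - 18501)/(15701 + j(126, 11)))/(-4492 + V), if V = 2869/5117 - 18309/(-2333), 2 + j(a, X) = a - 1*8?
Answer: -3523564064041392/423301990220197 ≈ -8.3240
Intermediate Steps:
j(a, X) = -10 + a (j(a, X) = -2 + (a - 1*8) = -2 + (a - 8) = -2 + (-8 + a) = -10 + a)
V = 100380530/11937961 (V = 2869*(1/5117) - 18309*(-1/2333) = 2869/5117 + 18309/2333 = 100380530/11937961 ≈ 8.4085)
(37324 + (-22663 - 18501)/(15701 + j(126, 11)))/(-4492 + V) = (37324 + (-22663 - 18501)/(15701 + (-10 + 126)))/(-4492 + 100380530/11937961) = (37324 - 41164/(15701 + 116))/(-53524940282/11937961) = (37324 - 41164/15817)*(-11937961/53524940282) = (590312544/15817)*(-11937961/53524940282) = -3523564064041392/423301990220197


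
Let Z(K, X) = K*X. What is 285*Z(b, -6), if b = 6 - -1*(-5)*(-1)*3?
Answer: -35910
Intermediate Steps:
b = 21 (b = 6 - 5*(-1)*3 = 6 - (-5)*3 = 6 - 1*(-15) = 6 + 15 = 21)
285*Z(b, -6) = 285*(21*(-6)) = 285*(-126) = -35910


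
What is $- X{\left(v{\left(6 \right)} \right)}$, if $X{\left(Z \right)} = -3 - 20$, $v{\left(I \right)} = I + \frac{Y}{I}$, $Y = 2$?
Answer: $23$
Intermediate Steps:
$v{\left(I \right)} = I + \frac{2}{I}$
$X{\left(Z \right)} = -23$ ($X{\left(Z \right)} = -3 - 20 = -23$)
$- X{\left(v{\left(6 \right)} \right)} = \left(-1\right) \left(-23\right) = 23$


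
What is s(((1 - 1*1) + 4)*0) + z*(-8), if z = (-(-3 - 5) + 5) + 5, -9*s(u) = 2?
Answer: -1298/9 ≈ -144.22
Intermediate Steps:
s(u) = -2/9 (s(u) = -1/9*2 = -2/9)
z = 18 (z = (-1*(-8) + 5) + 5 = (8 + 5) + 5 = 13 + 5 = 18)
s(((1 - 1*1) + 4)*0) + z*(-8) = -2/9 + 18*(-8) = -2/9 - 144 = -1298/9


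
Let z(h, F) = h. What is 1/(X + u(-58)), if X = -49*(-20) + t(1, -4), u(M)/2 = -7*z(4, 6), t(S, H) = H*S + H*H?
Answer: 1/936 ≈ 0.0010684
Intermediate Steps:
t(S, H) = H**2 + H*S (t(S, H) = H*S + H**2 = H**2 + H*S)
u(M) = -56 (u(M) = 2*(-7*4) = 2*(-28) = -56)
X = 992 (X = -49*(-20) - 4*(-4 + 1) = 980 - 4*(-3) = 980 + 12 = 992)
1/(X + u(-58)) = 1/(992 - 56) = 1/936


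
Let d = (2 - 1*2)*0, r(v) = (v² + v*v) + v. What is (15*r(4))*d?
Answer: 0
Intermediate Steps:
r(v) = v + 2*v² (r(v) = (v² + v²) + v = 2*v² + v = v + 2*v²)
d = 0 (d = (2 - 2)*0 = 0*0 = 0)
(15*r(4))*d = (15*(4*(1 + 2*4)))*0 = (15*(4*(1 + 8)))*0 = (15*(4*9))*0 = (15*36)*0 = 540*0 = 0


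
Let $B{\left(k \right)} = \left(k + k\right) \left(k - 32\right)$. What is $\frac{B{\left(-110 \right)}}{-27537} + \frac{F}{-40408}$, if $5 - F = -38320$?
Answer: $- \frac{2317701445}{1112715096} \approx -2.0829$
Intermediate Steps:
$F = 38325$ ($F = 5 - -38320 = 5 + 38320 = 38325$)
$B{\left(k \right)} = 2 k \left(-32 + k\right)$
$\frac{B{\left(-110 \right)}}{-27537} + \frac{F}{-40408} = \frac{2 \left(-110\right) \left(-32 - 110\right)}{-27537} + \frac{38325}{-40408} = 2 \left(-110\right) \left(-142\right) \left(- \frac{1}{27537}\right) + 38325 \left(- \frac{1}{40408}\right) = 31240 \left(- \frac{1}{27537}\right) - \frac{38325}{40408} = - \frac{31240}{27537} - \frac{38325}{40408} = - \frac{2317701445}{1112715096}$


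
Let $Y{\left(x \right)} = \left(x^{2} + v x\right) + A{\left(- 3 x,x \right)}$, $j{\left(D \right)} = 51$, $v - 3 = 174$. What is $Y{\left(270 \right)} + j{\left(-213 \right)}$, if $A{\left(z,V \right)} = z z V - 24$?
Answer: $177267717$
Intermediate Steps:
$v = 177$ ($v = 3 + 174 = 177$)
$A{\left(z,V \right)} = -24 + V z^{2}$ ($A{\left(z,V \right)} = z^{2} V - 24 = V z^{2} - 24 = -24 + V z^{2}$)
$Y{\left(x \right)} = -24 + x^{2} + 9 x^{3} + 177 x$ ($Y{\left(x \right)} = \left(x^{2} + 177 x\right) + \left(-24 + x \left(- 3 x\right)^{2}\right) = \left(x^{2} + 177 x\right) + \left(-24 + x 9 x^{2}\right) = \left(x^{2} + 177 x\right) + \left(-24 + 9 x^{3}\right) = -24 + x^{2} + 9 x^{3} + 177 x$)
$Y{\left(270 \right)} + j{\left(-213 \right)} = \left(-24 + 270^{2} + 9 \cdot 270^{3} + 177 \cdot 270\right) + 51 = \left(-24 + 72900 + 9 \cdot 19683000 + 47790\right) + 51 = \left(-24 + 72900 + 177147000 + 47790\right) + 51 = 177267666 + 51 = 177267717$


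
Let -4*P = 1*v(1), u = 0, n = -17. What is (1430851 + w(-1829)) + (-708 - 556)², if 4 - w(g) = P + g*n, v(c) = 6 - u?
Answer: 5994919/2 ≈ 2.9975e+6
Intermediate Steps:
v(c) = 6 (v(c) = 6 - 1*0 = 6 + 0 = 6)
P = -3/2 (P = -6/4 = -¼*6 = -3/2 ≈ -1.5000)
w(g) = 11/2 + 17*g (w(g) = 4 - (-3/2 + g*(-17)) = 4 - (-3/2 - 17*g) = 4 + (3/2 + 17*g) = 11/2 + 17*g)
(1430851 + w(-1829)) + (-708 - 556)² = (1430851 + (11/2 + 17*(-1829))) + (-708 - 556)² = (1430851 + (11/2 - 31093)) + (-1264)² = (1430851 - 62175/2) + 1597696 = 2799527/2 + 1597696 = 5994919/2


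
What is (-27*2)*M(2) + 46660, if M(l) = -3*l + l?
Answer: 46876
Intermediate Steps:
M(l) = -2*l
(-27*2)*M(2) + 46660 = (-27*2)*(-2*2) + 46660 = -54*(-4) + 46660 = 216 + 46660 = 46876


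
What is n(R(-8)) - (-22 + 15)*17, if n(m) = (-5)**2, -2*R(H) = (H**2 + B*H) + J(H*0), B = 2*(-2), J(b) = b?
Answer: 144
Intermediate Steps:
B = -4
R(H) = 2*H - H**2/2 (R(H) = -((H**2 - 4*H) + H*0)/2 = -((H**2 - 4*H) + 0)/2 = -(H**2 - 4*H)/2 = 2*H - H**2/2)
n(m) = 25
n(R(-8)) - (-22 + 15)*17 = 25 - (-22 + 15)*17 = 25 - (-7)*17 = 25 - 1*(-119) = 25 + 119 = 144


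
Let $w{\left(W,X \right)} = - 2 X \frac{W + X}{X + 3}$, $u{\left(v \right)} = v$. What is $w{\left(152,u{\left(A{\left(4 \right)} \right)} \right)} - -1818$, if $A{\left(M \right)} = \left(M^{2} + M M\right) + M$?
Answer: $\frac{19122}{13} \approx 1470.9$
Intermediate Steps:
$A{\left(M \right)} = M + 2 M^{2}$ ($A{\left(M \right)} = \left(M^{2} + M^{2}\right) + M = 2 M^{2} + M = M + 2 M^{2}$)
$w{\left(W,X \right)} = - \frac{2 X \left(W + X\right)}{3 + X}$ ($w{\left(W,X \right)} = - 2 X \frac{W + X}{3 + X} = - \frac{2 X \left(W + X\right)}{3 + X}$)
$w{\left(152,u{\left(A{\left(4 \right)} \right)} \right)} - -1818 = - \frac{2 \cdot 4 \left(1 + 2 \cdot 4\right) \left(152 + 4 \left(1 + 2 \cdot 4\right)\right)}{3 + 4 \left(1 + 2 \cdot 4\right)} - -1818 = - \frac{2 \cdot 4 \left(1 + 8\right) \left(152 + 4 \left(1 + 8\right)\right)}{3 + 4 \left(1 + 8\right)} + 1818 = - \frac{2 \cdot 4 \cdot 9 \left(152 + 4 \cdot 9\right)}{3 + 4 \cdot 9} + 1818 = \left(-2\right) 36 \frac{1}{3 + 36} \left(152 + 36\right) + 1818 = \left(-2\right) 36 \cdot \frac{1}{39} \cdot 188 + 1818 = - \frac{4512}{13} + 1818 = \frac{19122}{13}$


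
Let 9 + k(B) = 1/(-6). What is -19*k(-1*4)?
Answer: 1045/6 ≈ 174.17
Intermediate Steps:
k(B) = -55/6 (k(B) = -9 + 1/(-6) = -9 - ⅙ = -55/6)
-19*k(-1*4) = -19*(-55/6) = 1045/6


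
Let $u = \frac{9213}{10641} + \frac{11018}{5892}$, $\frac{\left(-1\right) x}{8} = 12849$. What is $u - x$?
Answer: $\frac{1074149685493}{10449462} \approx 1.0279 \cdot 10^{5}$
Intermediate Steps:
$x = -102792$ ($x = \left(-8\right) 12849 = -102792$)
$u = \frac{28587589}{10449462}$ ($u = 9213 \cdot \frac{1}{10641} + 11018 \cdot \frac{1}{5892} = \frac{3071}{3547} + \frac{5509}{2946} = \frac{28587589}{10449462} \approx 2.7358$)
$u - x = \frac{28587589}{10449462} - -102792 = \frac{28587589}{10449462} + 102792 = \frac{1074149685493}{10449462}$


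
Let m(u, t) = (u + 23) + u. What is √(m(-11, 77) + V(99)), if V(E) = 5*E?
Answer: 4*√31 ≈ 22.271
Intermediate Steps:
m(u, t) = 23 + 2*u (m(u, t) = (23 + u) + u = 23 + 2*u)
√(m(-11, 77) + V(99)) = √((23 + 2*(-11)) + 5*99) = √((23 - 22) + 495) = √(1 + 495) = √496 = 4*√31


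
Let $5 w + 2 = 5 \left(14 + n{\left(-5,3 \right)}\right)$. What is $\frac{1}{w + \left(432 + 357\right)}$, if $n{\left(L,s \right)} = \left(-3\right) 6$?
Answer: $\frac{5}{3923} \approx 0.0012745$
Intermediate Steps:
$n{\left(L,s \right)} = -18$
$w = - \frac{22}{5}$ ($w = - \frac{2}{5} + \frac{5 \left(14 - 18\right)}{5} = - \frac{2}{5} + \frac{5 \left(-4\right)}{5} = - \frac{2}{5} + \frac{1}{5} \left(-20\right) = - \frac{2}{5} - 4 = - \frac{22}{5} \approx -4.4$)
$\frac{1}{w + \left(432 + 357\right)} = \frac{1}{- \frac{22}{5} + \left(432 + 357\right)} = \frac{1}{- \frac{22}{5} + 789} = \frac{1}{\frac{3923}{5}} = \frac{5}{3923}$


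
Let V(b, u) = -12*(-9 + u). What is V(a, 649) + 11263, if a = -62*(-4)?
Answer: 3583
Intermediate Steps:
a = 248
V(b, u) = 108 - 12*u
V(a, 649) + 11263 = (108 - 12*649) + 11263 = (108 - 7788) + 11263 = -7680 + 11263 = 3583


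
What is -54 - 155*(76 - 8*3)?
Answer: -8114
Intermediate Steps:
-54 - 155*(76 - 8*3) = -54 - 155*(76 - 24) = -54 - 155*52 = -54 - 8060 = -8114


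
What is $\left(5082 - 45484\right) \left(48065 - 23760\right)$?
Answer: $-981970610$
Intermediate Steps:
$\left(5082 - 45484\right) \left(48065 - 23760\right) = - 40402 \left(48065 - 23760\right) = \left(-40402\right) 24305 = -981970610$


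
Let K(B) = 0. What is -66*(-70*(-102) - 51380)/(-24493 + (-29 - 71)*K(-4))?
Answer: -417120/3499 ≈ -119.21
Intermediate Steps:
-66*(-70*(-102) - 51380)/(-24493 + (-29 - 71)*K(-4)) = -66*(-70*(-102) - 51380)/(-24493 + (-29 - 71)*0) = -66*(7140 - 51380)/(-24493 - 100*0) = -(-2919840)/(-24493 + 0) = -(-2919840)/(-24493) = -(-2919840)*(-1)/24493 = -66*6320/3499 = -417120/3499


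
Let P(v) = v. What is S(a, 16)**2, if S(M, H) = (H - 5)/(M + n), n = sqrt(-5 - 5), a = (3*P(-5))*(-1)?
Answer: 121/(15 + I*sqrt(10))**2 ≈ 0.47107 - 0.20786*I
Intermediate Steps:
a = 15 (a = (3*(-5))*(-1) = -15*(-1) = 15)
n = I*sqrt(10) (n = sqrt(-10) = I*sqrt(10) ≈ 3.1623*I)
S(M, H) = (-5 + H)/(M + I*sqrt(10)) (S(M, H) = (H - 5)/(M + I*sqrt(10)) = (-5 + H)/(M + I*sqrt(10)))
S(a, 16)**2 = ((-5 + 16)/(15 + I*sqrt(10)))**2 = (11/(15 + I*sqrt(10)))**2 = 121/(15 + I*sqrt(10))**2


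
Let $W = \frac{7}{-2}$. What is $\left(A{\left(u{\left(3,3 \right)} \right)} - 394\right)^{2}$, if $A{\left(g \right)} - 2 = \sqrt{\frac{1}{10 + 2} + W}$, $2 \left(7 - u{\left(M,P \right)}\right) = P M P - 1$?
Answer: $\frac{\left(2352 - i \sqrt{123}\right)^{2}}{36} \approx 1.5366 \cdot 10^{5} - 1449.2 i$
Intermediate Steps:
$W = - \frac{7}{2}$ ($W = 7 \left(- \frac{1}{2}\right) = - \frac{7}{2} \approx -3.5$)
$u{\left(M,P \right)} = \frac{15}{2} - \frac{M P^{2}}{2}$ ($u{\left(M,P \right)} = 7 - \frac{P M P - 1}{2} = 7 - \frac{M P P - 1}{2} = 7 - \frac{M P^{2} - 1}{2} = 7 - \frac{-1 + M P^{2}}{2} = 7 - \left(- \frac{1}{2} + \frac{M P^{2}}{2}\right) = \frac{15}{2} - \frac{M P^{2}}{2}$)
$A{\left(g \right)} = 2 + \frac{i \sqrt{123}}{6}$ ($A{\left(g \right)} = 2 + \sqrt{\frac{1}{10 + 2} - \frac{7}{2}} = 2 + \sqrt{\frac{1}{12} - \frac{7}{2}} = 2 + \sqrt{- \frac{41}{12}} = 2 + \frac{i \sqrt{123}}{6}$)
$\left(A{\left(u{\left(3,3 \right)} \right)} - 394\right)^{2} = \left(\left(2 + \frac{i \sqrt{123}}{6}\right) - 394\right)^{2} = \left(-392 + \frac{i \sqrt{123}}{6}\right)^{2}$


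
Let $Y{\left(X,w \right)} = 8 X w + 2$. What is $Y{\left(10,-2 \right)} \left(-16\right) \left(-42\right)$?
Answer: $-106176$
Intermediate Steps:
$Y{\left(X,w \right)} = 2 + 8 X w$ ($Y{\left(X,w \right)} = 8 X w + 2 = 2 + 8 X w$)
$Y{\left(10,-2 \right)} \left(-16\right) \left(-42\right) = \left(2 + 8 \cdot 10 \left(-2\right)\right) \left(-16\right) \left(-42\right) = \left(2 - 160\right) \left(-16\right) \left(-42\right) = \left(-158\right) \left(-16\right) \left(-42\right) = 2528 \left(-42\right) = -106176$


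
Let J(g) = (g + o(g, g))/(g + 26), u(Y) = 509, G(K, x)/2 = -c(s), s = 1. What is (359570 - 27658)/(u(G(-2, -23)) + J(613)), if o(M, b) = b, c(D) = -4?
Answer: 212091768/326477 ≈ 649.64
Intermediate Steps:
G(K, x) = 8 (G(K, x) = 2*(-1*(-4)) = 2*4 = 8)
J(g) = 2*g/(26 + g) (J(g) = (g + g)/(g + 26) = (2*g)/(26 + g) = 2*g/(26 + g))
(359570 - 27658)/(u(G(-2, -23)) + J(613)) = (359570 - 27658)/(509 + 2*613/(26 + 613)) = 331912/(509 + 2*613/639) = 331912/(509 + 2*613*(1/639)) = 331912/(509 + 1226/639) = 331912/(326477/639) = 331912*(639/326477) = 212091768/326477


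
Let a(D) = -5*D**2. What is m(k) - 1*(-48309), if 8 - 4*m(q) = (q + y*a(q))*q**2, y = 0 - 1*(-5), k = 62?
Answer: 92340829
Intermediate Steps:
y = 5 (y = 0 + 5 = 5)
m(q) = 2 - q**2*(q - 25*q**2)/4 (m(q) = 2 - (q + 5*(-5*q**2))*q**2/4 = 2 - (q - 25*q**2)*q**2/4 = 2 - q**2*(q - 25*q**2)/4)
m(k) - 1*(-48309) = (2 - 1/4*62**3 + (25/4)*62**4) - 1*(-48309) = (2 - 1/4*238328 + (25/4)*14776336) + 48309 = (2 - 59582 + 92352100) + 48309 = 92292520 + 48309 = 92340829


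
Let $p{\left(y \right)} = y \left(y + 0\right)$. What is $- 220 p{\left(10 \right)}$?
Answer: $-22000$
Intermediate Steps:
$p{\left(y \right)} = y^{2}$ ($p{\left(y \right)} = y y = y^{2}$)
$- 220 p{\left(10 \right)} = - 220 \cdot 10^{2} = \left(-220\right) 100 = -22000$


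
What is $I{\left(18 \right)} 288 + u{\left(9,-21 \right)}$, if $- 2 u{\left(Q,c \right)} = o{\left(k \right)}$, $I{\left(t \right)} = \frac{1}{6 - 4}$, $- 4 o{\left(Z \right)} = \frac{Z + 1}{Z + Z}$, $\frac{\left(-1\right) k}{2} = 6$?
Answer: $\frac{27659}{192} \approx 144.06$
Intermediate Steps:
$k = -12$ ($k = \left(-2\right) 6 = -12$)
$o{\left(Z \right)} = - \frac{1 + Z}{8 Z}$ ($o{\left(Z \right)} = - \frac{\left(Z + 1\right) \frac{1}{Z + Z}}{4} = - \frac{\left(1 + Z\right) \frac{1}{2 Z}}{4} = - \frac{\frac{1}{2} \frac{1}{Z} \left(1 + Z\right)}{4} = - \frac{1 + Z}{8 Z}$)
$I{\left(t \right)} = \frac{1}{2}$
$u{\left(Q,c \right)} = \frac{11}{192}$ ($u{\left(Q,c \right)} = - \frac{\frac{1}{8} \frac{1}{-12} \left(-1 - -12\right)}{2} = - \frac{\frac{1}{8} \left(- \frac{1}{12}\right) \left(-1 + 12\right)}{2} = - \frac{\frac{1}{8} \left(- \frac{1}{12}\right) 11}{2} = \left(- \frac{1}{2}\right) \left(- \frac{11}{96}\right) = \frac{11}{192}$)
$I{\left(18 \right)} 288 + u{\left(9,-21 \right)} = \frac{1}{2} \cdot 288 + \frac{11}{192} = 144 + \frac{11}{192} = \frac{27659}{192}$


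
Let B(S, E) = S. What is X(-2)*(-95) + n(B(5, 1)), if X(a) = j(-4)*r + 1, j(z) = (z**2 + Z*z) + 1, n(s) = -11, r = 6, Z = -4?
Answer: -18916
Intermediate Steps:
j(z) = 1 + z**2 - 4*z (j(z) = (z**2 - 4*z) + 1 = 1 + z**2 - 4*z)
X(a) = 199 (X(a) = (1 + (-4)**2 - 4*(-4))*6 + 1 = (1 + 16 + 16)*6 + 1 = 33*6 + 1 = 198 + 1 = 199)
X(-2)*(-95) + n(B(5, 1)) = 199*(-95) - 11 = -18905 - 11 = -18916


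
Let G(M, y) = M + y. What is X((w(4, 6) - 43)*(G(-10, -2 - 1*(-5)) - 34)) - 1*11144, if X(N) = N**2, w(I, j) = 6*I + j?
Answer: 272945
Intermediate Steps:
w(I, j) = j + 6*I
X((w(4, 6) - 43)*(G(-10, -2 - 1*(-5)) - 34)) - 1*11144 = (((6 + 6*4) - 43)*((-10 + (-2 - 1*(-5))) - 34))**2 - 1*11144 = (((6 + 24) - 43)*((-10 + (-2 + 5)) - 34))**2 - 11144 = ((30 - 43)*((-10 + 3) - 34))**2 - 11144 = (-13*(-7 - 34))**2 - 11144 = (-13*(-41))**2 - 11144 = 533**2 - 11144 = 284089 - 11144 = 272945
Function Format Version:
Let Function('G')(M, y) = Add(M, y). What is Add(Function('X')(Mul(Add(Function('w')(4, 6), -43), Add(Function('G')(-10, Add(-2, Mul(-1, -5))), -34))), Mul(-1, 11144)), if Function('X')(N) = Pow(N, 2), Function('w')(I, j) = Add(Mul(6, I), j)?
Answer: 272945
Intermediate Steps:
Function('w')(I, j) = Add(j, Mul(6, I))
Add(Function('X')(Mul(Add(Function('w')(4, 6), -43), Add(Function('G')(-10, Add(-2, Mul(-1, -5))), -34))), Mul(-1, 11144)) = Add(Pow(Mul(Add(Add(6, Mul(6, 4)), -43), Add(Add(-10, Add(-2, Mul(-1, -5))), -34)), 2), Mul(-1, 11144)) = Add(Pow(Mul(Add(Add(6, 24), -43), Add(Add(-10, Add(-2, 5)), -34)), 2), -11144) = Add(Pow(Mul(Add(30, -43), Add(Add(-10, 3), -34)), 2), -11144) = Add(Pow(Mul(-13, Add(-7, -34)), 2), -11144) = Add(Pow(Mul(-13, -41), 2), -11144) = Add(Pow(533, 2), -11144) = Add(284089, -11144) = 272945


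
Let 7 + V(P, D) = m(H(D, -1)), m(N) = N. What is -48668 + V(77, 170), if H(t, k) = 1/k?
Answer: -48676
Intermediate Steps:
V(P, D) = -8 (V(P, D) = -7 + 1/(-1) = -7 - 1 = -8)
-48668 + V(77, 170) = -48668 - 8 = -48676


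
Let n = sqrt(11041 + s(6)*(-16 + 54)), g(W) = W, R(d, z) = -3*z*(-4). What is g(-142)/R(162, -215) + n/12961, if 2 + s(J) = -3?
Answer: 71/1290 + sqrt(10851)/12961 ≈ 0.063076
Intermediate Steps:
s(J) = -5 (s(J) = -2 - 3 = -5)
R(d, z) = 12*z
n = sqrt(10851) (n = sqrt(11041 - 5*(-16 + 54)) = sqrt(11041 - 5*38) = sqrt(11041 - 190) = sqrt(10851) ≈ 104.17)
g(-142)/R(162, -215) + n/12961 = -142/(12*(-215)) + sqrt(10851)/12961 = -142/(-2580) + sqrt(10851)*(1/12961) = -142*(-1/2580) + sqrt(10851)/12961 = 71/1290 + sqrt(10851)/12961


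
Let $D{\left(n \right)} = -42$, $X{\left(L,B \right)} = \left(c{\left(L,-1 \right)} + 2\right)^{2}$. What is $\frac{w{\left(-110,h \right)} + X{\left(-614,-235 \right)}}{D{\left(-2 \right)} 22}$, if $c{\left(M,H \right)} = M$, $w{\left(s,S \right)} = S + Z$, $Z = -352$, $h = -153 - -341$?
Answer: $- \frac{93595}{231} \approx -405.17$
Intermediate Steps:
$h = 188$ ($h = -153 + 341 = 188$)
$w{\left(s,S \right)} = -352 + S$ ($w{\left(s,S \right)} = S - 352 = -352 + S$)
$X{\left(L,B \right)} = \left(2 + L\right)^{2}$ ($X{\left(L,B \right)} = \left(L + 2\right)^{2} = \left(2 + L\right)^{2}$)
$\frac{w{\left(-110,h \right)} + X{\left(-614,-235 \right)}}{D{\left(-2 \right)} 22} = \frac{\left(-352 + 188\right) + \left(2 - 614\right)^{2}}{\left(-42\right) 22} = \frac{-164 + \left(-612\right)^{2}}{-924} = \left(-164 + 374544\right) \left(- \frac{1}{924}\right) = 374380 \left(- \frac{1}{924}\right) = - \frac{93595}{231}$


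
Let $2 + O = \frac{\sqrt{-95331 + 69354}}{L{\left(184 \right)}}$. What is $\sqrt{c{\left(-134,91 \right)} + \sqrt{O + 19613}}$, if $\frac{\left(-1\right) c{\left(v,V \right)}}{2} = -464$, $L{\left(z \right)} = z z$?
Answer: $\frac{\sqrt{7854592 + 46 \sqrt{663950016 + i \sqrt{25977}}}}{92} \approx 32.681 + 2.6005 \cdot 10^{-7} i$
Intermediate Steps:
$L{\left(z \right)} = z^{2}$
$c{\left(v,V \right)} = 928$ ($c{\left(v,V \right)} = \left(-2\right) \left(-464\right) = 928$)
$O = -2 + \frac{i \sqrt{25977}}{33856}$ ($O = -2 + \frac{\sqrt{-95331 + 69354}}{184^{2}} = -2 + \frac{\sqrt{-25977}}{33856} = -2 + i \sqrt{25977} \cdot \frac{1}{33856} = -2 + \frac{i \sqrt{25977}}{33856} \approx -2.0 + 0.0047606 i$)
$\sqrt{c{\left(-134,91 \right)} + \sqrt{O + 19613}} = \sqrt{928 + \sqrt{\left(-2 + \frac{i \sqrt{25977}}{33856}\right) + 19613}} = \sqrt{928 + \sqrt{19611 + \frac{i \sqrt{25977}}{33856}}}$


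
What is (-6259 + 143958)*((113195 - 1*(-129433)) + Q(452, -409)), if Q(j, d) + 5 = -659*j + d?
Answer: -7663500146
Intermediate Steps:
Q(j, d) = -5 + d - 659*j (Q(j, d) = -5 + (-659*j + d) = -5 + (d - 659*j) = -5 + d - 659*j)
(-6259 + 143958)*((113195 - 1*(-129433)) + Q(452, -409)) = (-6259 + 143958)*((113195 - 1*(-129433)) + (-5 - 409 - 659*452)) = 137699*((113195 + 129433) + (-5 - 409 - 297868)) = 137699*(242628 - 298282) = 137699*(-55654) = -7663500146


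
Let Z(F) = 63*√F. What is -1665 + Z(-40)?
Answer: -1665 + 126*I*√10 ≈ -1665.0 + 398.45*I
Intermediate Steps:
-1665 + Z(-40) = -1665 + 63*√(-40) = -1665 + 63*(2*I*√10) = -1665 + 126*I*√10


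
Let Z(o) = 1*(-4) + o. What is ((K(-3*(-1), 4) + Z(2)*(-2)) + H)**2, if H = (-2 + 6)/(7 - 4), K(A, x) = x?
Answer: 784/9 ≈ 87.111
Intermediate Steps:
Z(o) = -4 + o
H = 4/3 ≈ 1.3333
((K(-3*(-1), 4) + Z(2)*(-2)) + H)**2 = ((4 + (-4 + 2)*(-2)) + 4/3)**2 = ((4 - 2*(-2)) + 4/3)**2 = ((4 + 4) + 4/3)**2 = (8 + 4/3)**2 = (28/3)**2 = 784/9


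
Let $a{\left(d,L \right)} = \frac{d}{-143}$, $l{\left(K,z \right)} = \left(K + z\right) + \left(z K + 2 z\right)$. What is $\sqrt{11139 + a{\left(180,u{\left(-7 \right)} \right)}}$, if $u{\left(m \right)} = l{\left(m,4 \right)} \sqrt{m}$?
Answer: $\frac{\sqrt{227755671}}{143} \approx 105.54$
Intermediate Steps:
$l{\left(K,z \right)} = K + 3 z + K z$ ($l{\left(K,z \right)} = \left(K + z\right) + \left(K z + 2 z\right) = \left(K + z\right) + \left(2 z + K z\right) = K + 3 z + K z$)
$u{\left(m \right)} = \sqrt{m} \left(12 + 5 m\right)$ ($u{\left(m \right)} = \left(m + 3 \cdot 4 + m 4\right) \sqrt{m} = \left(m + 12 + 4 m\right) \sqrt{m} = \left(12 + 5 m\right) \sqrt{m} = \sqrt{m} \left(12 + 5 m\right)$)
$a{\left(d,L \right)} = - \frac{d}{143}$ ($a{\left(d,L \right)} = d \left(- \frac{1}{143}\right) = - \frac{d}{143}$)
$\sqrt{11139 + a{\left(180,u{\left(-7 \right)} \right)}} = \sqrt{11139 - \frac{180}{143}} = \sqrt{\frac{1592697}{143}} = \frac{\sqrt{227755671}}{143}$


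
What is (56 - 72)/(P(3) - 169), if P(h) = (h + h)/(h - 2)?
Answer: 16/163 ≈ 0.098160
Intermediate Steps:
P(h) = 2*h/(-2 + h) (P(h) = (2*h)/(-2 + h) = 2*h/(-2 + h))
(56 - 72)/(P(3) - 169) = (56 - 72)/(2*3/(-2 + 3) - 169) = -16/(2*3/1 - 169) = -16/(2*3*1 - 169) = -16/(6 - 169) = -16/(-163) = -16*(-1/163) = 16/163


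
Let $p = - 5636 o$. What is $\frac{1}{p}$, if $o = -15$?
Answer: $\frac{1}{84540} \approx 1.1829 \cdot 10^{-5}$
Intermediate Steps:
$p = 84540$ ($p = \left(-5636\right) \left(-15\right) = 84540$)
$\frac{1}{p} = \frac{1}{84540}$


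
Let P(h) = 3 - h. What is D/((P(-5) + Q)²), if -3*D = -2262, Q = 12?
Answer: 377/200 ≈ 1.8850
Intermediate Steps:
D = 754 (D = -⅓*(-2262) = 754)
D/((P(-5) + Q)²) = 754/(((3 - 1*(-5)) + 12)²) = 754/(((3 + 5) + 12)²) = 754/((8 + 12)²) = 754/(20²) = 754/400 = 754*(1/400) = 377/200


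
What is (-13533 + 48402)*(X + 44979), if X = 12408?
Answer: 2001027303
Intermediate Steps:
(-13533 + 48402)*(X + 44979) = (-13533 + 48402)*(12408 + 44979) = 34869*57387 = 2001027303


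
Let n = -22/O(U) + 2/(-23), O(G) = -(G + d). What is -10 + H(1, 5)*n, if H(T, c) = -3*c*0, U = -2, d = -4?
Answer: -10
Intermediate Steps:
O(G) = 4 - G (O(G) = -(G - 4) = -(-4 + G) = 4 - G)
H(T, c) = 0
n = -259/69 (n = -22/(4 - 1*(-2)) + 2/(-23) = -22/(4 + 2) + 2*(-1/23) = -22/6 - 2/23 = -22*1/6 - 2/23 = -11/3 - 2/23 = -259/69 ≈ -3.7536)
-10 + H(1, 5)*n = -10 + 0*(-259/69) = -10 + 0 = -10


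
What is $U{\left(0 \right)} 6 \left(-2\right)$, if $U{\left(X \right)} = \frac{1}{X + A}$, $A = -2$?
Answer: $6$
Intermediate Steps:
$U{\left(X \right)} = \frac{1}{-2 + X}$ ($U{\left(X \right)} = \frac{1}{X - 2} = \frac{1}{-2 + X}$)
$U{\left(0 \right)} 6 \left(-2\right) = \frac{1}{-2 + 0} \cdot 6 \left(-2\right) = \frac{1}{-2} \cdot 6 \left(-2\right) = \left(- \frac{1}{2}\right) 6 \left(-2\right) = \left(-3\right) \left(-2\right) = 6$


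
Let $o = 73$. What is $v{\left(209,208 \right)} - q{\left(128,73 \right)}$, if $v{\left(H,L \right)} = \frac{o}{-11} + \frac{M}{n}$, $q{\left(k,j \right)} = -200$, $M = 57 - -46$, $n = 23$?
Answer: $\frac{50054}{253} \approx 197.84$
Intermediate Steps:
$M = 103$ ($M = 57 + 46 = 103$)
$v{\left(H,L \right)} = - \frac{546}{253}$ ($v{\left(H,L \right)} = \frac{73}{-11} + \frac{103}{23} = 73 \left(- \frac{1}{11}\right) + 103 \cdot \frac{1}{23} = - \frac{73}{11} + \frac{103}{23} = - \frac{546}{253}$)
$v{\left(209,208 \right)} - q{\left(128,73 \right)} = - \frac{546}{253} - -200 = - \frac{546}{253} + 200 = \frac{50054}{253}$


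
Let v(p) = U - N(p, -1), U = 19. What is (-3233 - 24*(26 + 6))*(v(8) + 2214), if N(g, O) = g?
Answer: -8902225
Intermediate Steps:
v(p) = 19 - p
(-3233 - 24*(26 + 6))*(v(8) + 2214) = (-3233 - 24*(26 + 6))*((19 - 1*8) + 2214) = (-3233 - 24*32)*((19 - 8) + 2214) = (-3233 - 768)*(11 + 2214) = -4001*2225 = -8902225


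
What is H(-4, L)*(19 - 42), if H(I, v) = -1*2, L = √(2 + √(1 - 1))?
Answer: 46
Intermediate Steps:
L = √2 (L = √(2 + √0) = √(2 + 0) = √2 ≈ 1.4142)
H(I, v) = -2
H(-4, L)*(19 - 42) = -2*(19 - 42) = -2*(-23) = 46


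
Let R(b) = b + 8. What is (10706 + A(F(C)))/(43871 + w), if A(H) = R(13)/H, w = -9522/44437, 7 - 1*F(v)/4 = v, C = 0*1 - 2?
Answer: 5709221323/23393833260 ≈ 0.24405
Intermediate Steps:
R(b) = 8 + b
C = -2 (C = 0 - 2 = -2)
F(v) = 28 - 4*v
w = -9522/44437 (w = -9522*1/44437 = -9522/44437 ≈ -0.21428)
A(H) = 21/H (A(H) = (8 + 13)/H = 21/H)
(10706 + A(F(C)))/(43871 + w) = (10706 + 21/(28 - 4*(-2)))/(43871 - 9522/44437) = (10706 + 21/(28 + 8))/(1949486105/44437) = (10706 + 21/36)*(44437/1949486105) = (10706 + 21*(1/36))*(44437/1949486105) = (10706 + 7/12)*(44437/1949486105) = (128479/12)*(44437/1949486105) = 5709221323/23393833260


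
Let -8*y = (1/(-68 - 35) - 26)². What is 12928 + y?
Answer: 1090048175/84872 ≈ 12843.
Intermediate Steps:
y = -7177041/84872 (y = -(1/(-68 - 35) - 26)²/8 = -(1/(-103) - 26)²/8 = -(-1/103 - 26)²/8 = -(-2679/103)²/8 = -⅛*7177041/10609 = -7177041/84872 ≈ -84.563)
12928 + y = 12928 - 7177041/84872 = 1090048175/84872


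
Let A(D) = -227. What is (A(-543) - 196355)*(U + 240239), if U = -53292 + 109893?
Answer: -58353400880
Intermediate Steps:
U = 56601
(A(-543) - 196355)*(U + 240239) = (-227 - 196355)*(56601 + 240239) = -196582*296840 = -58353400880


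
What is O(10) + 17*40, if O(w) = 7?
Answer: 687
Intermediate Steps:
O(10) + 17*40 = 7 + 17*40 = 7 + 680 = 687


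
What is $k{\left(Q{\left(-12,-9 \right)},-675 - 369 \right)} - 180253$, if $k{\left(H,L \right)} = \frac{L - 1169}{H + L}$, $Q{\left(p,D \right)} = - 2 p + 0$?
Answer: $- \frac{183855847}{1020} \approx -1.8025 \cdot 10^{5}$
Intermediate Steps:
$Q{\left(p,D \right)} = - 2 p$
$k{\left(H,L \right)} = \frac{-1169 + L}{H + L}$
$k{\left(Q{\left(-12,-9 \right)},-675 - 369 \right)} - 180253 = \frac{-1169 - 1044}{\left(-2\right) \left(-12\right) - 1044} - 180253 = \frac{-1169 - 1044}{24 - 1044} - 180253 = \frac{1}{-1020} \left(-2213\right) - 180253 = \left(- \frac{1}{1020}\right) \left(-2213\right) - 180253 = \frac{2213}{1020} - 180253 = - \frac{183855847}{1020}$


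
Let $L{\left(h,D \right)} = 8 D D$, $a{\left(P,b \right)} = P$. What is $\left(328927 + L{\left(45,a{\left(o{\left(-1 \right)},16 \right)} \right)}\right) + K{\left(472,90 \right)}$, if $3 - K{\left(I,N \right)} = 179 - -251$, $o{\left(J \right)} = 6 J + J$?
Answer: $328892$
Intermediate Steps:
$o{\left(J \right)} = 7 J$
$L{\left(h,D \right)} = 8 D^{2}$
$K{\left(I,N \right)} = -427$ ($K{\left(I,N \right)} = 3 - \left(179 - -251\right) = 3 - \left(179 + 251\right) = 3 - 430 = -427$)
$\left(328927 + L{\left(45,a{\left(o{\left(-1 \right)},16 \right)} \right)}\right) + K{\left(472,90 \right)} = \left(328927 + 8 \left(7 \left(-1\right)\right)^{2}\right) - 427 = \left(328927 + 8 \left(-7\right)^{2}\right) - 427 = \left(328927 + 8 \cdot 49\right) - 427 = \left(328927 + 392\right) - 427 = 329319 - 427 = 328892$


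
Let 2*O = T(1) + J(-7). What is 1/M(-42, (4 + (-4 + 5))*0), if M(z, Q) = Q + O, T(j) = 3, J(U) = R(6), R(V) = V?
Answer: 2/9 ≈ 0.22222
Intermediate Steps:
J(U) = 6
O = 9/2 (O = (3 + 6)/2 = (½)*9 = 9/2 ≈ 4.5000)
M(z, Q) = 9/2 + Q (M(z, Q) = Q + 9/2 = 9/2 + Q)
1/M(-42, (4 + (-4 + 5))*0) = 1/(9/2 + (4 + (-4 + 5))*0) = 1/(9/2 + (4 + 1)*0) = 1/(9/2 + 5*0) = 1/(9/2 + 0) = 1/(9/2) = 2/9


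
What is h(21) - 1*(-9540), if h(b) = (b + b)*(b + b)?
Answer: 11304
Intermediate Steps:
h(b) = 4*b² (h(b) = (2*b)*(2*b) = 4*b²)
h(21) - 1*(-9540) = 4*21² - 1*(-9540) = 4*441 + 9540 = 1764 + 9540 = 11304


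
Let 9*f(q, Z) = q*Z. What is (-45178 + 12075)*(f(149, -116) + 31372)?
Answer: -8774413592/9 ≈ -9.7494e+8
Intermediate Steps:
f(q, Z) = Z*q/9 (f(q, Z) = (q*Z)/9 = (Z*q)/9 = Z*q/9)
(-45178 + 12075)*(f(149, -116) + 31372) = (-45178 + 12075)*((⅑)*(-116)*149 + 31372) = -33103*(-17284/9 + 31372) = -33103*265064/9 = -8774413592/9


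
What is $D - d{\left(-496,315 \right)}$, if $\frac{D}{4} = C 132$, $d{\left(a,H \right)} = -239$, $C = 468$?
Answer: $247343$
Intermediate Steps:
$D = 247104$ ($D = 4 \cdot 468 \cdot 132 = 4 \cdot 61776 = 247104$)
$D - d{\left(-496,315 \right)} = 247104 - -239 = 247104 + 239 = 247343$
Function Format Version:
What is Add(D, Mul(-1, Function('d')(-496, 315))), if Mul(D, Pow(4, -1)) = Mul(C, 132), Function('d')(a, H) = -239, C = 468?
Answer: 247343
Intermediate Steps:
D = 247104 (D = Mul(4, Mul(468, 132)) = Mul(4, 61776) = 247104)
Add(D, Mul(-1, Function('d')(-496, 315))) = Add(247104, Mul(-1, -239)) = Add(247104, 239) = 247343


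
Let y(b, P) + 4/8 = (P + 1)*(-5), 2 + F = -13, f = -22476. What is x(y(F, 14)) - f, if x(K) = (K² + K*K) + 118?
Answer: 67989/2 ≈ 33995.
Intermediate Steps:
F = -15 (F = -2 - 13 = -15)
y(b, P) = -11/2 - 5*P (y(b, P) = -½ + (P + 1)*(-5) = -½ + (1 + P)*(-5) = -½ + (-5 - 5*P) = -11/2 - 5*P)
x(K) = 118 + 2*K² (x(K) = (K² + K²) + 118 = 2*K² + 118 = 118 + 2*K²)
x(y(F, 14)) - f = (118 + 2*(-11/2 - 5*14)²) - 1*(-22476) = (118 + 2*(-11/2 - 70)²) + 22476 = (118 + 2*(-151/2)²) + 22476 = (118 + 2*(22801/4)) + 22476 = (118 + 22801/2) + 22476 = 23037/2 + 22476 = 67989/2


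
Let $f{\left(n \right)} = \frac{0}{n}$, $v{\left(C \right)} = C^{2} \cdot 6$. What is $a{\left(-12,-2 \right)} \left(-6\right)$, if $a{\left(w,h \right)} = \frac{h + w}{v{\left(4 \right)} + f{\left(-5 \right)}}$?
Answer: $\frac{7}{8} \approx 0.875$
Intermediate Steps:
$v{\left(C \right)} = 6 C^{2}$
$f{\left(n \right)} = 0$
$a{\left(w,h \right)} = \frac{h}{96} + \frac{w}{96}$ ($a{\left(w,h \right)} = \frac{h + w}{6 \cdot 4^{2} + 0} = \frac{h + w}{6 \cdot 16 + 0} = \frac{h + w}{96 + 0} = \frac{h + w}{96} = \left(h + w\right) \frac{1}{96} = \frac{h}{96} + \frac{w}{96}$)
$a{\left(-12,-2 \right)} \left(-6\right) = \left(\frac{1}{96} \left(-2\right) + \frac{1}{96} \left(-12\right)\right) \left(-6\right) = \left(- \frac{1}{48} - \frac{1}{8}\right) \left(-6\right) = \left(- \frac{7}{48}\right) \left(-6\right) = \frac{7}{8}$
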